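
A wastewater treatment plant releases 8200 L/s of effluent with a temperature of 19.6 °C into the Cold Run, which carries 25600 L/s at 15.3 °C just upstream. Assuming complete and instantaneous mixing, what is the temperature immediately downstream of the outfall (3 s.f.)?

16.3 °C

Flow-weighted mixing: C = (Q_r C_r + Q_w C_w)/(Q_r + Q_w)
= (25600×15.3 + 8200×19.6)/(25600 + 8200) = 552400/33800 = 16.34 °C.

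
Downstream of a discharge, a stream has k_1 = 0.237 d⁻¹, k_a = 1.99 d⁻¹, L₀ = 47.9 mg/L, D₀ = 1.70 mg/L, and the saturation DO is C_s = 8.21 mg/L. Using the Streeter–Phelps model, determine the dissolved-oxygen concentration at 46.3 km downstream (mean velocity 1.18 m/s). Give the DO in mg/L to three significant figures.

Travel time t = x/v = 46.3 km / (1.18 m/s) = 46300 m / 1.18 m/s = 39240 s = 0.4541 d.
k_1 L₀/(k_a−k_1) = 0.237×47.9/(1.99−0.237) = 11.35/1.753 = 6.476 mg/L.
e^(−k_1 t) = e^(−0.237×0.4541) = 0.8980; e^(−k_a t) = e^(−1.99×0.4541) = 0.4051.
D = 6.476 × (0.8980 − 0.4051) + 1.70 × 0.4051 = 3.192 + 0.6886 = 3.881 mg/L.
DO = C_s − D = 8.21 − 3.881 = 4.329 mg/L.

DO ≈ 4.33 mg/L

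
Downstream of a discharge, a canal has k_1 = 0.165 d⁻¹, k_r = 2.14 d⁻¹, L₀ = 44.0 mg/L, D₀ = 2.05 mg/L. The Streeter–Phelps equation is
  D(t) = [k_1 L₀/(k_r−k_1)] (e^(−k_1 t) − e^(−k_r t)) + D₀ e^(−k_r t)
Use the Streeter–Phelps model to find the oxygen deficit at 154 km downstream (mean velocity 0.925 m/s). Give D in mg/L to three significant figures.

Travel time t = x/v = 154 km / (0.925 m/s) = 154000 m / 0.925 m/s = 166500 s = 1.927 d.
k_1 L₀/(k_r−k_1) = 0.165×44.0/(2.14−0.165) = 7.260/1.975 = 3.676 mg/L.
e^(−k_1 t) = e^(−0.165×1.927) = 0.7276; e^(−k_r t) = e^(−2.14×1.927) = 0.01619.
D = 3.676 × (0.7276 − 0.01619) + 2.05 × 0.01619 = 2.615 + 0.03318 = 2.648 mg/L.

D ≈ 2.65 mg/L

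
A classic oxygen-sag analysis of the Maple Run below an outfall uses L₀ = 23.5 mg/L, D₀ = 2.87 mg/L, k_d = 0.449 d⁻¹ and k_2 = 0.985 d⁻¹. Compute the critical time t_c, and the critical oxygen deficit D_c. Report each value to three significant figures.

At the critical point dD/dt = 0, so k_d L₀ e^(−k_d t) = k_2 D. Substituting D(t) from the Streeter–Phelps equation and solving for t gives
t_c = ln[(k_2/k_d)(1 − D₀(k_2−k_d)/(k_d L₀))] / (k_2−k_d).
Here k_2−k_d = 0.5360 d⁻¹ and 1 − D₀(k_2−k_d)/(k_d L₀) = 1 − 2.87×0.5360/(0.449×23.5) = 0.8542, so
t_c = ln(2.194 × 0.8542) / 0.5360 = 0.6280 / 0.5360 = 1.172 d.
L(t_c) = L₀ e^(−k_d t_c) = 23.5 × 0.5909 = 13.89 mg/L, and at the critical point k_2 D_c = k_d L, so D_c = (0.449/0.985) × 13.89 = 6.330 mg/L.

t_c ≈ 1.17 d; D_c ≈ 6.33 mg/L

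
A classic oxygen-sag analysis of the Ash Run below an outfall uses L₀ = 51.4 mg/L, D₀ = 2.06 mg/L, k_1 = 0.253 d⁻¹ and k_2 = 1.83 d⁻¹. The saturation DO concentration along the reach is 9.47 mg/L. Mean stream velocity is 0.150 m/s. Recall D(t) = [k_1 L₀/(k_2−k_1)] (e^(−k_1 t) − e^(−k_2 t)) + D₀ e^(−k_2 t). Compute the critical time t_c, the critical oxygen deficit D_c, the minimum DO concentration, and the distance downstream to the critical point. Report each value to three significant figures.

t_c ≈ 1.07 d; D_c ≈ 5.42 mg/L; min DO ≈ 4.05 mg/L; x_c ≈ 13.9 km

With k_2/k_1 = 7.233 and 1 − D₀(k_2−k_1)/(k_1 L₀) = 0.7502,
t_c = ln(7.233 × 0.7502) / (1.83 − 0.253) = ln(5.426) / 1.577 = 1.691/1.577 = 1.072 d.
L(t_c) = L₀ e^(−k_1 t_c) = 51.4 × 0.7624 = 39.19 mg/L, and at the critical point k_2 D_c = k_1 L, so D_c = (0.253/1.83) × 39.19 = 5.417 mg/L.
Minimum DO = C_s − D_c = 9.47 − 5.417 = 4.053 mg/L.
x_c = v t_c = 0.150 m/s × 1.072 d × 86400 s/d = 13900 m ≈ 13.9 km.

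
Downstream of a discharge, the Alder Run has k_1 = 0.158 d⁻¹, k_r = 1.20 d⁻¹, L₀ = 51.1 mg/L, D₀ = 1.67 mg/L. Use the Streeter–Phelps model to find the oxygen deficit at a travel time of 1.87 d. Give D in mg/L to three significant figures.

k_1 L₀/(k_r−k_1) = 0.158×51.1/(1.20−0.158) = 8.074/1.042 = 7.748 mg/L.
e^(−k_1 t) = e^(−0.158×1.870) = 0.7442; e^(−k_r t) = e^(−1.20×1.870) = 0.1060.
D = 7.748 × (0.7442 − 0.1060) + 1.67 × 0.1060 = 4.945 + 0.1771 = 5.122 mg/L.

D ≈ 5.12 mg/L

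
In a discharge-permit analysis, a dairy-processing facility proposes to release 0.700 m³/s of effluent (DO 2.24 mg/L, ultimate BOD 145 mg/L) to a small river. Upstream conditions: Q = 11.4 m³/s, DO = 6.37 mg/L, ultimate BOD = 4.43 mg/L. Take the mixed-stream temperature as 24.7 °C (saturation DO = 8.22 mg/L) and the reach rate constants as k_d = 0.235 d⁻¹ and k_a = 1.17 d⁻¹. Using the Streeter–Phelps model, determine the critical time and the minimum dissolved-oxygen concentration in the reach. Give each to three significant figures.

Mixed DO = (11.4×6.37 + 0.700×2.24)/(11.4+0.700) = 74.19/12.10 = 6.131 mg/L.
Mixed L₀ = (11.4×4.43 + 0.700×145)/(12.10) = 152.0/12.10 = 12.56 mg/L.
Initial deficit D₀ = C_s − DO₀ = 8.22 − 6.131 = 2.089 mg/L.
t_c = (1/0.9350) ln[(1.17/0.235)(1 − 2.089×0.9350/(0.235×12.56))] = 1.070 × ln(1.685) = 0.5579 d.
D_c = (0.235/1.17) × 12.56 × e^(−0.235×0.5579) = 0.2009 × 12.56 × 0.8771 = 2.213 mg/L.
Minimum DO = 8.22 − 2.213 = 6.007 mg/L.

t_c ≈ 0.558 d; minimum DO ≈ 6.01 mg/L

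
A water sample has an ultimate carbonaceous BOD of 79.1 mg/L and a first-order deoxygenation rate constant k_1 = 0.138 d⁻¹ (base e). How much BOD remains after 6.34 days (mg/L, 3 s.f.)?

L_t = L₀ e^(−k_1 t) = 79.1 × e^(−0.138×6.34) = 79.1 × 0.4169 = 32.98 mg/L.

L ≈ 33.0 mg/L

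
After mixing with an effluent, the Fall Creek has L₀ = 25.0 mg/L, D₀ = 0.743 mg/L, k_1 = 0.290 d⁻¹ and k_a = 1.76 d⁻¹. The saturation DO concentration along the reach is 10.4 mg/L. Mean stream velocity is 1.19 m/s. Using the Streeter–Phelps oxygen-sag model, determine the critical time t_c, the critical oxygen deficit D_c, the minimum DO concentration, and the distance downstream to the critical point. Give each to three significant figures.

t_c ≈ 1.12 d; D_c ≈ 2.98 mg/L; min DO ≈ 7.42 mg/L; x_c ≈ 115 km

With k_a/k_1 = 6.069 and 1 − D₀(k_a−k_1)/(k_1 L₀) = 0.8494,
t_c = ln(6.069 × 0.8494) / (1.76 − 0.290) = ln(5.155) / 1.470 = 1.640/1.470 = 1.116 d.
D_c = (k_1/k_a) L₀ e^(−k_1 t_c) = (0.290/1.76) × 25.0 × e^(−0.290×1.116) = 0.1648 × 25.0 × 0.7236 = 2.981 mg/L.
Minimum DO = C_s − D_c = 10.4 − 2.981 = 7.419 mg/L.
x_c = v t_c = 1.19 m/s × 1.116 d × 86400 s/d = 114700 m ≈ 115 km.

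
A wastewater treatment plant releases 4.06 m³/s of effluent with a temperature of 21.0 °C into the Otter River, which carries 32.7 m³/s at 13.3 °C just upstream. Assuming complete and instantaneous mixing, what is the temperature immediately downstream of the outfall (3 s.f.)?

14.2 °C

Flow-weighted mixing: C = (Q_r C_r + Q_w C_w)/(Q_r + Q_w)
= (32.7×13.3 + 4.06×21.0)/(32.7 + 4.06) = 520.2/36.76 = 14.15 °C.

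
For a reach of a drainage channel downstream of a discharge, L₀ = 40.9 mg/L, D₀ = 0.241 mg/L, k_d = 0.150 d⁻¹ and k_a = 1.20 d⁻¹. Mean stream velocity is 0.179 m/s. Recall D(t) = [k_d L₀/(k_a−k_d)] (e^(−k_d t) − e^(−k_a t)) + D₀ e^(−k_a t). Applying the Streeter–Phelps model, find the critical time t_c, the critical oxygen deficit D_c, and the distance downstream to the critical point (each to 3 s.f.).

t_c ≈ 1.94 d; D_c ≈ 3.82 mg/L; x_c ≈ 30.0 km

t_c = [1/(k_a−k_d)] ln[(k_a/k_d)(1 − D₀(k_a−k_d)/(k_d L₀))]
= [1/(1.20−0.150)] ln[(1.20/0.150)(1 − 0.241×1.050/(0.150×40.9))]
= (1/1.050) ln[8.000 × 0.9588] = 0.9524 × ln(7.670) = 0.9524 × 2.037 = 1.940 d.
L(t_c) = L₀ e^(−k_d t_c) = 40.9 × 0.7475 = 30.57 mg/L, and at the critical point k_a D_c = k_d L, so D_c = (0.150/1.20) × 30.57 = 3.821 mg/L.
x_c = v t_c = 0.179 m/s × 1.940 d × 86400 s/d = 30010 m ≈ 30.0 km.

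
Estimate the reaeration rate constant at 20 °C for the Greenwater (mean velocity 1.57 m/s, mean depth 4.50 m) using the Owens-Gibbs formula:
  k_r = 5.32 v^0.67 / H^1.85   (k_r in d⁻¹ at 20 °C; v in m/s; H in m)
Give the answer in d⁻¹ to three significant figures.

k_r = 5.32 × 1.57^0.67 / 4.50^1.85 = 5.32 × 1.353 / 16.16 = 0.4454 d⁻¹.

k_r ≈ 0.445 d⁻¹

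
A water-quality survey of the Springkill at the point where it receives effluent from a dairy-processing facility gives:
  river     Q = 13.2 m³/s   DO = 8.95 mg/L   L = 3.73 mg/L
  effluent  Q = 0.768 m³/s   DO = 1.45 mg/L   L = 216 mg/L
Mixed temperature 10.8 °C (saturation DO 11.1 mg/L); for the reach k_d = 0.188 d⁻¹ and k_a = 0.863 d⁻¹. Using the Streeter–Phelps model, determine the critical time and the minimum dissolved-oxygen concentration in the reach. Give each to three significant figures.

t_c ≈ 0.910 d; minimum DO ≈ 8.27 mg/L

Mixed DO = (13.2×8.95 + 0.768×1.45)/(13.2+0.768) = 119.3/13.97 = 8.538 mg/L.
Mixed L₀ = (13.2×3.73 + 0.768×216)/(13.97) = 215.1/13.97 = 15.40 mg/L.
Initial deficit D₀ = C_s − DO₀ = 11.1 − 8.538 = 2.562 mg/L.
t_c = (1/0.6750) ln[(0.863/0.188)(1 − 2.562×0.6750/(0.188×15.40))] = 1.481 × ln(1.848) = 0.9100 d.
D_c = (0.188/0.863) × 15.40 × e^(−0.188×0.9100) = 0.2178 × 15.40 × 0.8427 = 2.827 mg/L.
Minimum DO = 11.1 − 2.827 = 8.273 mg/L.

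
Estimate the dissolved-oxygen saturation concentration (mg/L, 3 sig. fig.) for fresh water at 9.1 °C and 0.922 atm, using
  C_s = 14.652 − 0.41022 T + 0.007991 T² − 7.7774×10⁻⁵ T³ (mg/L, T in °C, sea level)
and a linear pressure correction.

C_s ≈ 10.6 mg/L

At sea level: C_s = 14.652 − 0.41022×9.1 + 0.007991×9.1² − 7.7774×10⁻⁵×9.1³ = 11.52 mg/L.
Pressure correction: C_s' = 11.52 × 0.922 = 10.62 mg/L.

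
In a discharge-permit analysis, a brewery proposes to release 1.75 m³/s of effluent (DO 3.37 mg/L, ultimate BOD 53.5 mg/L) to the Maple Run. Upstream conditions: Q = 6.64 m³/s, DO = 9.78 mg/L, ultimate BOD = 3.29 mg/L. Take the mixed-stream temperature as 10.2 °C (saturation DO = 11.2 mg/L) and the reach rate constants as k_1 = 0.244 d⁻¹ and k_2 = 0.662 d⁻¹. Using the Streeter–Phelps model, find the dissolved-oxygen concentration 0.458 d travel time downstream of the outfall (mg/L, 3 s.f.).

Mixed DO = (6.64×9.78 + 1.75×3.37)/(6.64+1.75) = 70.84/8.390 = 8.443 mg/L.
Mixed L₀ = (6.64×3.29 + 1.75×53.5)/(8.390) = 115.5/8.390 = 13.76 mg/L.
Initial deficit D₀ = C_s − DO₀ = 11.2 − 8.443 = 2.757 mg/L.
D(0.458) = [0.244×13.76/(0.662−0.244)](e^(−0.244×0.458) − e^(−0.662×0.458)) + 2.757 e^(−0.662×0.458)
= 8.034 × (0.8943 − 0.7385) + 2.757 × 0.7385 = 3.288 mg/L.
DO = 11.2 − 3.288 = 7.912 mg/L.

DO ≈ 7.91 mg/L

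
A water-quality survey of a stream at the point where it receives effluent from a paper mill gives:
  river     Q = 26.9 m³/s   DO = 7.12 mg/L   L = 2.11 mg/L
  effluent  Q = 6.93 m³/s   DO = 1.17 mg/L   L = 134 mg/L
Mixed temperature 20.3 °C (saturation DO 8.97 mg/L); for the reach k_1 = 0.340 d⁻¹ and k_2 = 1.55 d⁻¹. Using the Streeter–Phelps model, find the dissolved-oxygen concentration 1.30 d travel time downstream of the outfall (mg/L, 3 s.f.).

Mixed DO = (26.9×7.12 + 6.93×1.17)/(26.9+6.93) = 199.6/33.83 = 5.901 mg/L.
Mixed L₀ = (26.9×2.11 + 6.93×134)/(33.83) = 985.4/33.83 = 29.13 mg/L.
Initial deficit D₀ = C_s − DO₀ = 8.97 − 5.901 = 3.069 mg/L.
D(1.30) = [0.340×29.13/(1.55−0.340)](e^(−0.340×1.30) − e^(−1.55×1.30)) + 3.069 e^(−1.55×1.30)
= 8.185 × (0.6427 − 0.1333) + 3.069 × 0.1333 = 4.579 mg/L.
DO = 8.97 − 4.579 = 4.391 mg/L.

DO ≈ 4.39 mg/L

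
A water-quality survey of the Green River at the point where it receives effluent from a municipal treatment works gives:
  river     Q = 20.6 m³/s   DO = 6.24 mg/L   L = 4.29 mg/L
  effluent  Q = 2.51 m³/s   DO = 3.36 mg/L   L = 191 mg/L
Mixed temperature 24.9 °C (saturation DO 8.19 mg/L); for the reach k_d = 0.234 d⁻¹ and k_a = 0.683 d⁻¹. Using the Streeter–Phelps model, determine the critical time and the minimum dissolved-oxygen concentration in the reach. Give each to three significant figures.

t_c ≈ 1.95 d; minimum DO ≈ 2.86 mg/L

Mixed DO = (20.6×6.24 + 2.51×3.36)/(20.6+2.51) = 137.0/23.11 = 5.927 mg/L.
Mixed L₀ = (20.6×4.29 + 2.51×191)/(23.11) = 567.8/23.11 = 24.57 mg/L.
Initial deficit D₀ = C_s − DO₀ = 8.19 − 5.927 = 2.263 mg/L.
t_c = (1/0.4490) ln[(0.683/0.234)(1 − 2.263×0.4490/(0.234×24.57))] = 2.227 × ln(2.403) = 1.953 d.
D_c = (0.234/0.683) × 24.57 × e^(−0.234×1.953) = 0.3426 × 24.57 × 0.6332 = 5.330 mg/L.
Minimum DO = 8.19 − 5.330 = 2.860 mg/L.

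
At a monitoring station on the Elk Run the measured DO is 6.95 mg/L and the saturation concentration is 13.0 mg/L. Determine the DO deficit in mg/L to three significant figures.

D ≈ 6.05 mg/L

D = C_s − C = 13.0 − 6.95 = 6.05 mg/L.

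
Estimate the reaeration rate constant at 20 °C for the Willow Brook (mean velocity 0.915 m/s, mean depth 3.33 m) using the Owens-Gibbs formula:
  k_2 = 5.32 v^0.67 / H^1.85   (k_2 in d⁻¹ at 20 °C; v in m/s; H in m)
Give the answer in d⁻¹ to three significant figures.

k_2 ≈ 0.541 d⁻¹

k_2 = 5.32 × 0.915^0.67 / 3.33^1.85 = 5.32 × 0.9422 / 9.258 = 0.5414 d⁻¹.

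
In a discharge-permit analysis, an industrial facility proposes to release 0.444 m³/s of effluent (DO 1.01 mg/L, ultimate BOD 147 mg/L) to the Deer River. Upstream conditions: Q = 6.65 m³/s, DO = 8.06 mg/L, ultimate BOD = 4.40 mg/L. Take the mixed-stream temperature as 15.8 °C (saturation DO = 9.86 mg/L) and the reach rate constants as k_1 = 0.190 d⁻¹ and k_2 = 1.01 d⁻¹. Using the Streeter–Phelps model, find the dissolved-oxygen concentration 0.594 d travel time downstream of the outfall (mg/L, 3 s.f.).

DO ≈ 7.57 mg/L

Mixed DO = (6.65×8.06 + 0.444×1.01)/(6.65+0.444) = 54.05/7.094 = 7.619 mg/L.
Mixed L₀ = (6.65×4.40 + 0.444×147)/(7.094) = 94.53/7.094 = 13.33 mg/L.
Initial deficit D₀ = C_s − DO₀ = 9.86 − 7.619 = 2.241 mg/L.
D(0.594) = [0.190×13.33/(1.01−0.190)](e^(−0.190×0.594) − e^(−1.01×0.594)) + 2.241 e^(−1.01×0.594)
= 3.088 × (0.8933 − 0.5488) + 2.241 × 0.5488 = 2.294 mg/L.
DO = 9.86 − 2.294 = 7.566 mg/L.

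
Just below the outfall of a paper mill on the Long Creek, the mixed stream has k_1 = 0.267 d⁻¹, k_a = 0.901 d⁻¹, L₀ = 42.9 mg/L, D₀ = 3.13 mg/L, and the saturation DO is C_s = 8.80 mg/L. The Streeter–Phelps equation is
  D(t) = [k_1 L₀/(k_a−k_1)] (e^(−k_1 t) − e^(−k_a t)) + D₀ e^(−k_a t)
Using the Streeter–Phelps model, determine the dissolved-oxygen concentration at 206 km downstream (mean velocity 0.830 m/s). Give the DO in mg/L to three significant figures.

Travel time t = x/v = 206 km / (0.830 m/s) = 206000 m / 0.830 m/s = 248200 s = 2.873 d.
k_1 L₀/(k_a−k_1) = 0.267×42.9/(0.901−0.267) = 11.45/0.6340 = 18.07 mg/L.
e^(−k_1 t) = e^(−0.267×2.873) = 0.4644; e^(−k_a t) = e^(−0.901×2.873) = 0.07515.
D = 18.07 × (0.4644 − 0.07515) + 3.13 × 0.07515 = 7.033 + 0.2352 = 7.268 mg/L.
DO = C_s − D = 8.80 − 7.268 = 1.532 mg/L.

DO ≈ 1.53 mg/L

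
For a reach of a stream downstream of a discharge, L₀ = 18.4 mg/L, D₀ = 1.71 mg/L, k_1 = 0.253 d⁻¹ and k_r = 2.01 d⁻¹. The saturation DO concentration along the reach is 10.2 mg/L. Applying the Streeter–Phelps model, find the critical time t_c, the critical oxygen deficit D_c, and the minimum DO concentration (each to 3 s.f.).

At the critical point dD/dt = 0, so k_1 L₀ e^(−k_1 t) = k_r D. Substituting D(t) from the Streeter–Phelps equation and solving for t gives
t_c = ln[(k_r/k_1)(1 − D₀(k_r−k_1)/(k_1 L₀))] / (k_r−k_1).
Here k_r−k_1 = 1.757 d⁻¹ and 1 − D₀(k_r−k_1)/(k_1 L₀) = 1 − 1.71×1.757/(0.253×18.4) = 0.3546, so
t_c = ln(7.945 × 0.3546) / 1.757 = 1.036 / 1.757 = 0.5895 d.
L(t_c) = L₀ e^(−k_1 t_c) = 18.4 × 0.8614 = 15.85 mg/L, and at the critical point k_r D_c = k_1 L, so D_c = (0.253/2.01) × 15.85 = 1.995 mg/L.
Minimum DO = C_s − D_c = 10.2 − 1.995 = 8.205 mg/L.

t_c ≈ 0.589 d; D_c ≈ 2.00 mg/L; min DO ≈ 8.20 mg/L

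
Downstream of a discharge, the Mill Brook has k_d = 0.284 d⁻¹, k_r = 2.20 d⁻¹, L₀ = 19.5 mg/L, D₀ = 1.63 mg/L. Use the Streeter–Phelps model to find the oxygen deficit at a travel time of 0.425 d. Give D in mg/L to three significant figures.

D ≈ 2.07 mg/L

k_d L₀/(k_r−k_d) = 0.284×19.5/(2.20−0.284) = 5.538/1.916 = 2.890 mg/L.
e^(−k_d t) = e^(−0.284×0.4250) = 0.8863; e^(−k_r t) = e^(−2.20×0.4250) = 0.3926.
D = 2.890 × (0.8863 − 0.3926) + 1.63 × 0.3926 = 1.427 + 0.6399 = 2.067 mg/L.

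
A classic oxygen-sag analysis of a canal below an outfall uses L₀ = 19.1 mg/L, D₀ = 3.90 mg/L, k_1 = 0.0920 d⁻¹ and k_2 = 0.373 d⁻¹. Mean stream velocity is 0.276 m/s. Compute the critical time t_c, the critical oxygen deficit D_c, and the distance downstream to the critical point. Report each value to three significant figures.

With k_2/k_1 = 4.054 and 1 − D₀(k_2−k_1)/(k_1 L₀) = 0.3763,
t_c = ln(4.054 × 0.3763) / (0.373 − 0.0920) = ln(1.526) / 0.2810 = 0.4225/0.2810 = 1.504 d.
D_c = (k_1/k_2) L₀ e^(−k_1 t_c) = (0.0920/0.373) × 19.1 × e^(−0.0920×1.504) = 0.2466 × 19.1 × 0.8708 = 4.102 mg/L.
x_c = v t_c = 0.276 m/s × 1.504 d × 86400 s/d = 35860 m ≈ 35.9 km.

t_c ≈ 1.50 d; D_c ≈ 4.10 mg/L; x_c ≈ 35.9 km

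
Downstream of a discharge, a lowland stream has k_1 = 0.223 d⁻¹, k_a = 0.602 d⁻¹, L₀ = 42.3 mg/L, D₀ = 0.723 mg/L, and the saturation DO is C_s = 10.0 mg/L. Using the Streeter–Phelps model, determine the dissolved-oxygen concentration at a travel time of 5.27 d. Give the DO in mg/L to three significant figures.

k_1 L₀/(k_a−k_1) = 0.223×42.3/(0.602−0.223) = 9.433/0.3790 = 24.89 mg/L.
e^(−k_1 t) = e^(−0.223×5.270) = 0.3088; e^(−k_a t) = e^(−0.602×5.270) = 0.04190.
D = 24.89 × (0.3088 − 0.04190) + 0.723 × 0.04190 = 6.642 + 0.03029 = 6.672 mg/L.
DO = C_s − D = 10.0 − 6.672 = 3.328 mg/L.

DO ≈ 3.33 mg/L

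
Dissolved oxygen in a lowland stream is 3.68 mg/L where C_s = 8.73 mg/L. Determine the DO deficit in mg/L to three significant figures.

D ≈ 5.05 mg/L

D = C_s − C = 8.73 − 3.68 = 5.05 mg/L.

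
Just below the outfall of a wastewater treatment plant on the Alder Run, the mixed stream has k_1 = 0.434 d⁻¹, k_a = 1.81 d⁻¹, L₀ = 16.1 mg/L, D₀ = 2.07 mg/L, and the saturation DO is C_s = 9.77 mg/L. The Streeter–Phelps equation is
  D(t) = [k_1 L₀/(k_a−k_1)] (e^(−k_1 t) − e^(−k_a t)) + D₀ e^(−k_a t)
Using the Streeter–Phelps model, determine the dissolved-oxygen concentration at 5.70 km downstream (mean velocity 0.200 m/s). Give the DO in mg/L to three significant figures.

Travel time t = x/v = 5.70 km / (0.200 m/s) = 5700 m / 0.200 m/s = 28500 s = 0.3299 d.
k_1 L₀/(k_a−k_1) = 0.434×16.1/(1.81−0.434) = 6.987/1.376 = 5.078 mg/L.
e^(−k_1 t) = e^(−0.434×0.3299) = 0.8666; e^(−k_a t) = e^(−1.81×0.3299) = 0.5504.
D = 5.078 × (0.8666 − 0.5504) + 2.07 × 0.5504 = 1.606 + 1.139 = 2.745 mg/L.
DO = C_s − D = 9.77 − 2.745 = 7.025 mg/L.

DO ≈ 7.03 mg/L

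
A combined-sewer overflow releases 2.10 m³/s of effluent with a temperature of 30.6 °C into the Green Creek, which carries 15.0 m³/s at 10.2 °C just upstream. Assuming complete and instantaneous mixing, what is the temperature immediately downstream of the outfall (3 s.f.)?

12.7 °C

Flow-weighted mixing: C = (Q_r C_r + Q_w C_w)/(Q_r + Q_w)
= (15.0×10.2 + 2.10×30.6)/(15.0 + 2.10) = 217.3/17.10 = 12.71 °C.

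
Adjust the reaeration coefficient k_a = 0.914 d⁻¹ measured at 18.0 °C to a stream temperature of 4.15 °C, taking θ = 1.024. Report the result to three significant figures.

k_a ≈ 0.658 d⁻¹

k_a(T₂) = k_a(T₁) · θ^(T₂−T₁) = 0.914 × 1.024^(4.15−18.0)
= 0.914 × 1.024^-13.8 = 0.914 × 0.7200 = 0.6581 d⁻¹.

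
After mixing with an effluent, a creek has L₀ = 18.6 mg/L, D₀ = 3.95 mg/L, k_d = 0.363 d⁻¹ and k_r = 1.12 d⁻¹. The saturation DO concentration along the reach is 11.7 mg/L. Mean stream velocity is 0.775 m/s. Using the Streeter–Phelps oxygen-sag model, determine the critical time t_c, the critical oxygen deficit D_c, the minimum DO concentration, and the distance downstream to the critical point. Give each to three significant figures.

At the critical point dD/dt = 0, so k_d L₀ e^(−k_d t) = k_r D. Substituting D(t) from the Streeter–Phelps equation and solving for t gives
t_c = ln[(k_r/k_d)(1 − D₀(k_r−k_d)/(k_d L₀))] / (k_r−k_d).
Here k_r−k_d = 0.7570 d⁻¹ and 1 − D₀(k_r−k_d)/(k_d L₀) = 1 − 3.95×0.7570/(0.363×18.6) = 0.5571, so
t_c = ln(3.085 × 0.5571) / 0.7570 = 0.5417 / 0.7570 = 0.7156 d.
D_c = (k_d/k_r) L₀ e^(−k_d t_c) = (0.363/1.12) × 18.6 × e^(−0.363×0.7156) = 0.3241 × 18.6 × 0.7712 = 4.649 mg/L.
Minimum DO = C_s − D_c = 11.7 − 4.649 = 7.051 mg/L.
x_c = v t_c = 0.775 m/s × 0.7156 d × 86400 s/d = 47920 m ≈ 47.9 km.

t_c ≈ 0.716 d; D_c ≈ 4.65 mg/L; min DO ≈ 7.05 mg/L; x_c ≈ 47.9 km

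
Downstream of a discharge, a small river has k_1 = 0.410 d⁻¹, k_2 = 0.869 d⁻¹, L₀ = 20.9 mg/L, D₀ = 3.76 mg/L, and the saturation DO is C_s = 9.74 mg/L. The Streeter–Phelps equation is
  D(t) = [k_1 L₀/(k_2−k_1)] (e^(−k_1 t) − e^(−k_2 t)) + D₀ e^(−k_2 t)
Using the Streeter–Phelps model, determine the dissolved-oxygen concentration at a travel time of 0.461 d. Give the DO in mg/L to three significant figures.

k_1 L₀/(k_2−k_1) = 0.410×20.9/(0.869−0.410) = 8.569/0.4590 = 18.67 mg/L.
e^(−k_1 t) = e^(−0.410×0.4610) = 0.8278; e^(−k_2 t) = e^(−0.869×0.4610) = 0.6699.
D = 18.67 × (0.8278 − 0.6699) + 3.76 × 0.6699 = 2.947 + 2.519 = 5.466 mg/L.
DO = C_s − D = 9.74 − 5.466 = 4.274 mg/L.

DO ≈ 4.27 mg/L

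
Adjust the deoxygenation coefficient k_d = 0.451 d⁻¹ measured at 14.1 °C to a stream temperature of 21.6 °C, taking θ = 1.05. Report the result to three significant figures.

k_d(T₂) = k_d(T₁) · θ^(T₂−T₁) = 0.451 × 1.05^(21.6−14.1)
= 0.451 × 1.05^7.50 = 0.451 × 1.442 = 0.6503 d⁻¹.

k_d ≈ 0.650 d⁻¹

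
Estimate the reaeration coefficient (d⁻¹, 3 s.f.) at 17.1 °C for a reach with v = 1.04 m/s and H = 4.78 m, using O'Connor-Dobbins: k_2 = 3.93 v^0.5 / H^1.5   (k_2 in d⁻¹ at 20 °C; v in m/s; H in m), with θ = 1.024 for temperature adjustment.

k_2 ≈ 0.358 d⁻¹

k_2(20) = 3.93 × 1.04^0.5 / 4.78^1.5 = 3.93 × 1.020 / 10.45 = 0.3835 d⁻¹.
k_2(17.1) = 0.3835 × 1.024^(17.1−20) = 0.3835 × 0.9335 = 0.3580 d⁻¹.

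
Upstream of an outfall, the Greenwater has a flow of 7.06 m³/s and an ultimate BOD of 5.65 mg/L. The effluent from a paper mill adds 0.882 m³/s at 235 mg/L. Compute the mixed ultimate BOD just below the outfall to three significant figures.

31.1 mg/L

Flow-weighted mixing: C = (Q_r C_r + Q_w C_w)/(Q_r + Q_w)
= (7.06×5.65 + 0.882×235)/(7.06 + 0.882) = 247.2/7.942 = 31.12 mg/L.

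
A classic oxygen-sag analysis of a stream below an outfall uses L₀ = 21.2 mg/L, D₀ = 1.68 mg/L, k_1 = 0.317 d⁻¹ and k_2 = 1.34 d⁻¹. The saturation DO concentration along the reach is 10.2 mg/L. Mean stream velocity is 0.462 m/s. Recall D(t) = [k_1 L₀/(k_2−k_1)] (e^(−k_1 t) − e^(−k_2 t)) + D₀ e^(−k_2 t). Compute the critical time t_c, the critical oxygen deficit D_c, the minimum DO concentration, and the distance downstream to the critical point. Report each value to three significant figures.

At the critical point dD/dt = 0, so k_1 L₀ e^(−k_1 t) = k_2 D. Substituting D(t) from the Streeter–Phelps equation and solving for t gives
t_c = ln[(k_2/k_1)(1 − D₀(k_2−k_1)/(k_1 L₀))] / (k_2−k_1).
Here k_2−k_1 = 1.023 d⁻¹ and 1 − D₀(k_2−k_1)/(k_1 L₀) = 1 − 1.68×1.023/(0.317×21.2) = 0.7443, so
t_c = ln(4.227 × 0.7443) / 1.023 = 1.146 / 1.023 = 1.120 d.
L(t_c) = L₀ e^(−k_1 t_c) = 21.2 × 0.7011 = 14.86 mg/L, and at the critical point k_2 D_c = k_1 L, so D_c = (0.317/1.34) × 14.86 = 3.516 mg/L.
Minimum DO = C_s − D_c = 10.2 − 3.516 = 6.684 mg/L.
x_c = v t_c = 0.462 m/s × 1.120 d × 86400 s/d = 44720 m ≈ 44.7 km.

t_c ≈ 1.12 d; D_c ≈ 3.52 mg/L; min DO ≈ 6.68 mg/L; x_c ≈ 44.7 km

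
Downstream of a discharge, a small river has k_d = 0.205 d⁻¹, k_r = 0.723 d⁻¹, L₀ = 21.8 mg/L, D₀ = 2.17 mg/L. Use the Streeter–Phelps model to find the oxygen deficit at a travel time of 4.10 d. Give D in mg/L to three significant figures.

D ≈ 3.39 mg/L

k_d L₀/(k_r−k_d) = 0.205×21.8/(0.723−0.205) = 4.469/0.5180 = 8.627 mg/L.
e^(−k_d t) = e^(−0.205×4.100) = 0.4315; e^(−k_r t) = e^(−0.723×4.100) = 0.05160.
D = 8.627 × (0.4315 − 0.05160) + 2.17 × 0.05160 = 3.278 + 0.1120 = 3.390 mg/L.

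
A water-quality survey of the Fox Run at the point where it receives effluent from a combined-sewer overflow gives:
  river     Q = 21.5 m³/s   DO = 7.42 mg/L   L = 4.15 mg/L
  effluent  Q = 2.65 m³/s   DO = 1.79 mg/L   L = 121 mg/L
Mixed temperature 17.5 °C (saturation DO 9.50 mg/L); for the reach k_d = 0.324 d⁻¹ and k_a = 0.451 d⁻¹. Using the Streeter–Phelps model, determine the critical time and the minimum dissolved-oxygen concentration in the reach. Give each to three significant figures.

t_c ≈ 2.10 d; minimum DO ≈ 3.32 mg/L

Mixed DO = (21.5×7.42 + 2.65×1.79)/(21.5+2.65) = 164.3/24.15 = 6.802 mg/L.
Mixed L₀ = (21.5×4.15 + 2.65×121)/(24.15) = 409.9/24.15 = 16.97 mg/L.
Initial deficit D₀ = C_s − DO₀ = 9.50 − 6.802 = 2.698 mg/L.
t_c = (1/0.1270) ln[(0.451/0.324)(1 − 2.698×0.1270/(0.324×16.97))] = 7.874 × ln(1.305) = 2.098 d.
D_c = (0.324/0.451) × 16.97 × e^(−0.324×2.098) = 0.7184 × 16.97 × 0.5068 = 6.179 mg/L.
Minimum DO = 9.50 − 6.179 = 3.321 mg/L.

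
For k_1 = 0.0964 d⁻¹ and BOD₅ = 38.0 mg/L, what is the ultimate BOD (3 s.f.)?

L₀ ≈ 99.4 mg/L

BOD₅ = L₀(1 − e^(−5k_1)) ⇒ L₀ = BOD₅ / (1 − e^(−5×0.0964))
= 38.0 / (1 − 0.6175) = 38.0 / 0.3825 = 99.36 mg/L.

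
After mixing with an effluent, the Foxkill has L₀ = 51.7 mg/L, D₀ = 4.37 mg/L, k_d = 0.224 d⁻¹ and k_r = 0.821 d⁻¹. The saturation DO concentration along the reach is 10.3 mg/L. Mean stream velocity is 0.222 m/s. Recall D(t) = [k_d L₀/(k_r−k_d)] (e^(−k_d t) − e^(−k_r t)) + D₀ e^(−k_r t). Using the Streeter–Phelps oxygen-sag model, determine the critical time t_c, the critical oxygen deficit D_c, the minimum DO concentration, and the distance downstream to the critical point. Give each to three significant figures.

With k_r/k_d = 3.665 and 1 − D₀(k_r−k_d)/(k_d L₀) = 0.7747,
t_c = ln(3.665 × 0.7747) / (0.821 − 0.224) = ln(2.839) / 0.5970 = 1.044/0.5970 = 1.748 d.
D_c = (k_d/k_r) L₀ e^(−k_d t_c) = (0.224/0.821) × 51.7 × e^(−0.224×1.748) = 0.2728 × 51.7 × 0.6760 = 9.535 mg/L.
Minimum DO = C_s − D_c = 10.3 − 9.535 = 0.7647 mg/L.
x_c = v t_c = 0.222 m/s × 1.748 d × 86400 s/d = 33530 m ≈ 33.5 km.

t_c ≈ 1.75 d; D_c ≈ 9.54 mg/L; min DO ≈ 0.765 mg/L; x_c ≈ 33.5 km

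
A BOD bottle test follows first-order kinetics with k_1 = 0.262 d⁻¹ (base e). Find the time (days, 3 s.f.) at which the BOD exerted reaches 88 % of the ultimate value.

y/L₀ = 1 − e^(−k_1 t) = 0.88 ⇒ e^(−k_1 t) = 0.120
t = −ln(0.120) / 0.262 = 2.120 / 0.262 = 8.093 d.

t ≈ 8.09 d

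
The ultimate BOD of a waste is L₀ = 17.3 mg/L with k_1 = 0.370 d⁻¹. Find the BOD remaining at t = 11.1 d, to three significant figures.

L ≈ 0.285 mg/L

L_t = L₀ e^(−k_1 t) = 17.3 × e^(−0.370×11.1) = 17.3 × 0.01646 = 0.2847 mg/L.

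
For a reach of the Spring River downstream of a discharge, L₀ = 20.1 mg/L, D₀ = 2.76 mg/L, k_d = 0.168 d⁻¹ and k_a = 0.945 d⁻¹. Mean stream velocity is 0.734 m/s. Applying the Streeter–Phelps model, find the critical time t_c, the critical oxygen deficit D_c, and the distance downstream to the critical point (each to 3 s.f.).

With k_a/k_d = 5.625 and 1 − D₀(k_a−k_d)/(k_d L₀) = 0.3649,
t_c = ln(5.625 × 0.3649) / (0.945 − 0.168) = ln(2.053) / 0.7770 = 0.7192/0.7770 = 0.9256 d.
L(t_c) = L₀ e^(−k_d t_c) = 20.1 × 0.8560 = 17.21 mg/L, and at the critical point k_a D_c = k_d L, so D_c = (0.168/0.945) × 17.21 = 3.059 mg/L.
x_c = v t_c = 0.734 m/s × 0.9256 d × 86400 s/d = 58700 m ≈ 58.7 km.

t_c ≈ 0.926 d; D_c ≈ 3.06 mg/L; x_c ≈ 58.7 km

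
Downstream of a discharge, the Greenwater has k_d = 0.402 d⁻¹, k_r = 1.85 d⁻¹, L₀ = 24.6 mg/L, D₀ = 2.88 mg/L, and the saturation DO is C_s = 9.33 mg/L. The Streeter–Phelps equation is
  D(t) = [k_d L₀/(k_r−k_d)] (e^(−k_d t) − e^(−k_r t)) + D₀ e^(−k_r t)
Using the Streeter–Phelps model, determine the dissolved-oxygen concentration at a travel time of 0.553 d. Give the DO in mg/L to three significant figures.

k_d L₀/(k_r−k_d) = 0.402×24.6/(1.85−0.402) = 9.889/1.448 = 6.830 mg/L.
e^(−k_d t) = e^(−0.402×0.5530) = 0.8007; e^(−k_r t) = e^(−1.85×0.5530) = 0.3595.
D = 6.830 × (0.8007 − 0.3595) + 2.88 × 0.3595 = 3.013 + 1.035 = 4.048 mg/L.
DO = C_s − D = 9.33 − 4.048 = 5.282 mg/L.

DO ≈ 5.28 mg/L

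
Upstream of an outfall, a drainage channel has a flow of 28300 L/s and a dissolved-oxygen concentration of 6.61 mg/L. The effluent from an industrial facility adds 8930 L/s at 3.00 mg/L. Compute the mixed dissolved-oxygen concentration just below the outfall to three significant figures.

Flow-weighted mixing: C = (Q_r C_r + Q_w C_w)/(Q_r + Q_w)
= (28300×6.61 + 8930×3.00)/(28300 + 8930) = 213900/37230 = 5.744 mg/L.

5.74 mg/L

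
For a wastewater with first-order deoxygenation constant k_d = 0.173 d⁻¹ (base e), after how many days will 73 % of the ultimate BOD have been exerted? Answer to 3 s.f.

t ≈ 7.57 d

y/L₀ = 1 − e^(−k_d t) = 0.73 ⇒ e^(−k_d t) = 0.270
t = −ln(0.270) / 0.173 = 1.309 / 0.173 = 7.568 d.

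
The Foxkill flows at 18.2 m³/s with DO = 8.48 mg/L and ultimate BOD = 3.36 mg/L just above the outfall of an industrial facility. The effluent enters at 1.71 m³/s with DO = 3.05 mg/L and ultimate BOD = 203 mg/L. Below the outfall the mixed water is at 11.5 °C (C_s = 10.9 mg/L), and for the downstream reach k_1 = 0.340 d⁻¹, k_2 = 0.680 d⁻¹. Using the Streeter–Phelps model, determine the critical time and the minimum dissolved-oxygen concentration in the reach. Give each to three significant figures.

t_c ≈ 1.59 d; minimum DO ≈ 4.93 mg/L

Mixed DO = (18.2×8.48 + 1.71×3.05)/(18.2+1.71) = 159.6/19.91 = 8.014 mg/L.
Mixed L₀ = (18.2×3.36 + 1.71×203)/(19.91) = 408.3/19.91 = 20.51 mg/L.
Initial deficit D₀ = C_s − DO₀ = 10.9 − 8.014 = 2.886 mg/L.
t_c = (1/0.3400) ln[(0.680/0.340)(1 − 2.886×0.3400/(0.340×20.51))] = 2.941 × ln(1.718) = 1.592 d.
D_c = (0.340/0.680) × 20.51 × e^(−0.340×1.592) = 0.5000 × 20.51 × 0.5819 = 5.966 mg/L.
Minimum DO = 10.9 − 5.966 = 4.934 mg/L.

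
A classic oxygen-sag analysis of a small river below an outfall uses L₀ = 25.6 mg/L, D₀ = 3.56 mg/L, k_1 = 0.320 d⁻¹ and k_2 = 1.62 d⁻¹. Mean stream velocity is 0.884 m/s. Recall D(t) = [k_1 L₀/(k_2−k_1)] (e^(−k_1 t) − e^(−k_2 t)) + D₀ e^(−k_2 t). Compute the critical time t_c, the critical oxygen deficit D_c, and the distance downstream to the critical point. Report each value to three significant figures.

t_c ≈ 0.607 d; D_c ≈ 4.16 mg/L; x_c ≈ 46.4 km

With k_2/k_1 = 5.062 and 1 − D₀(k_2−k_1)/(k_1 L₀) = 0.4351,
t_c = ln(5.062 × 0.4351) / (1.62 − 0.320) = ln(2.202) / 1.300 = 0.7896/1.300 = 0.6074 d.
D_c = (k_1/k_2) L₀ e^(−k_1 t_c) = (0.320/1.62) × 25.6 × e^(−0.320×0.6074) = 0.1975 × 25.6 × 0.8234 = 4.164 mg/L.
x_c = v t_c = 0.884 m/s × 0.6074 d × 86400 s/d = 46390 m ≈ 46.4 km.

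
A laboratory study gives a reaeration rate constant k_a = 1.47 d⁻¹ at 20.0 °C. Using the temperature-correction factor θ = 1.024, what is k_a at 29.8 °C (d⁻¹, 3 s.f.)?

k_a(T₂) = k_a(T₁) · θ^(T₂−T₁) = 1.47 × 1.024^(29.8−20.0)
= 1.47 × 1.024^9.80 = 1.47 × 1.262 = 1.855 d⁻¹.

k_a ≈ 1.85 d⁻¹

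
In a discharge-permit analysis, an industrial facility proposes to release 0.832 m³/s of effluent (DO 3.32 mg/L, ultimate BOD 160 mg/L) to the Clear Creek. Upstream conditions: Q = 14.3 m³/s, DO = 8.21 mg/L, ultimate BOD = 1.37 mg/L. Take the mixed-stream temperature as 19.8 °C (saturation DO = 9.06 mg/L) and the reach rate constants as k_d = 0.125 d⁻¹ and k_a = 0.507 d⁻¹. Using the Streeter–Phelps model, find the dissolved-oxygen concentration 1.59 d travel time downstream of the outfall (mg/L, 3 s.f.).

Mixed DO = (14.3×8.21 + 0.832×3.32)/(14.3+0.832) = 120.2/15.13 = 7.941 mg/L.
Mixed L₀ = (14.3×1.37 + 0.832×160)/(15.13) = 152.7/15.13 = 10.09 mg/L.
Initial deficit D₀ = C_s − DO₀ = 9.06 − 7.941 = 1.119 mg/L.
D(1.59) = [0.125×10.09/(0.507−0.125)](e^(−0.125×1.59) − e^(−0.507×1.59)) + 1.119 e^(−0.507×1.59)
= 3.302 × (0.8198 − 0.4466) + 1.119 × 0.4466 = 1.732 mg/L.
DO = 9.06 − 1.732 = 7.328 mg/L.

DO ≈ 7.33 mg/L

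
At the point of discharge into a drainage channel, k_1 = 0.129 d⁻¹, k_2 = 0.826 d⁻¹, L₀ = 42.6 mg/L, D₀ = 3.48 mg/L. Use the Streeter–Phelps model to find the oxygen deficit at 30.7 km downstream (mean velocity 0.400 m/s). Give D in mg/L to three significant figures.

D ≈ 4.92 mg/L

Travel time t = x/v = 30.7 km / (0.400 m/s) = 30700 m / 0.400 m/s = 76750 s = 0.8883 d.
k_1 L₀/(k_2−k_1) = 0.129×42.6/(0.826−0.129) = 5.495/0.6970 = 7.884 mg/L.
e^(−k_1 t) = e^(−0.129×0.8883) = 0.8917; e^(−k_2 t) = e^(−0.826×0.8883) = 0.4801.
D = 7.884 × (0.8917 − 0.4801) + 3.48 × 0.4801 = 3.245 + 1.671 = 4.916 mg/L.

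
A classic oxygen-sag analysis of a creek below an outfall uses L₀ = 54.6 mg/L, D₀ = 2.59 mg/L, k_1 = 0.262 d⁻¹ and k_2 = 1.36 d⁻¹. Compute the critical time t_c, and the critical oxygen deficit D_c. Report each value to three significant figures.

t_c ≈ 1.30 d; D_c ≈ 7.49 mg/L

At the critical point dD/dt = 0, so k_1 L₀ e^(−k_1 t) = k_2 D. Substituting D(t) from the Streeter–Phelps equation and solving for t gives
t_c = ln[(k_2/k_1)(1 − D₀(k_2−k_1)/(k_1 L₀))] / (k_2−k_1).
Here k_2−k_1 = 1.098 d⁻¹ and 1 − D₀(k_2−k_1)/(k_1 L₀) = 1 − 2.59×1.098/(0.262×54.6) = 0.8012, so
t_c = ln(5.191 × 0.8012) / 1.098 = 1.425 / 1.098 = 1.298 d.
D_c = (k_1/k_2) L₀ e^(−k_1 t_c) = (0.262/1.36) × 54.6 × e^(−0.262×1.298) = 0.1926 × 54.6 × 0.7117 = 7.486 mg/L.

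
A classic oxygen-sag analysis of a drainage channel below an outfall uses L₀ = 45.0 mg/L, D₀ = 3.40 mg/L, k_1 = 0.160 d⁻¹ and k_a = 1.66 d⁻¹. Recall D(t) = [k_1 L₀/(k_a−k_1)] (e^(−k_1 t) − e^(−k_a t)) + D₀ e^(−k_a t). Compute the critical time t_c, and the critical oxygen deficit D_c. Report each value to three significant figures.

t_c = [1/(k_a−k_1)] ln[(k_a/k_1)(1 − D₀(k_a−k_1)/(k_1 L₀))]
= [1/(1.66−0.160)] ln[(1.66/0.160)(1 − 3.40×1.500/(0.160×45.0))]
= (1/1.500) ln[10.38 × 0.2917] = 0.6667 × ln(3.026) = 0.6667 × 1.107 = 0.7382 d.
L(t_c) = L₀ e^(−k_1 t_c) = 45.0 × 0.8886 = 39.99 mg/L, and at the critical point k_a D_c = k_1 L, so D_c = (0.160/1.66) × 39.99 = 3.854 mg/L.

t_c ≈ 0.738 d; D_c ≈ 3.85 mg/L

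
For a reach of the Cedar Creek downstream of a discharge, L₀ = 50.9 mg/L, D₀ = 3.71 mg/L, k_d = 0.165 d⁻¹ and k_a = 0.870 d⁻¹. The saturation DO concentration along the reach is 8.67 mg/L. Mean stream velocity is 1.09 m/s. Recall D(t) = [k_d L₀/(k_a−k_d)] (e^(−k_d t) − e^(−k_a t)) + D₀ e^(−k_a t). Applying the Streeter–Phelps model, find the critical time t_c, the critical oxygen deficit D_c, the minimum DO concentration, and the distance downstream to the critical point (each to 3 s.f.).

t_c ≈ 1.83 d; D_c ≈ 7.14 mg/L; min DO ≈ 1.53 mg/L; x_c ≈ 172 km

With k_a/k_d = 5.273 and 1 − D₀(k_a−k_d)/(k_d L₀) = 0.6886,
t_c = ln(5.273 × 0.6886) / (0.870 − 0.165) = ln(3.631) / 0.7050 = 1.289/0.7050 = 1.829 d.
D_c = (k_d/k_a) L₀ e^(−k_d t_c) = (0.165/0.870) × 50.9 × e^(−0.165×1.829) = 0.1897 × 50.9 × 0.7395 = 7.139 mg/L.
Minimum DO = C_s − D_c = 8.67 − 7.139 = 1.531 mg/L.
x_c = v t_c = 1.09 m/s × 1.829 d × 86400 s/d = 172200 m ≈ 172 km.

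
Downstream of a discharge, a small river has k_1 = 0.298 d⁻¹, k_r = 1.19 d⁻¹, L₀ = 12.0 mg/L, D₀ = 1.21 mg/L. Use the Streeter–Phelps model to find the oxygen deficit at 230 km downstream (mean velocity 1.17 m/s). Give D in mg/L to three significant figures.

Travel time t = x/v = 230 km / (1.17 m/s) = 230000 m / 1.17 m/s = 196600 s = 2.275 d.
k_1 L₀/(k_r−k_1) = 0.298×12.0/(1.19−0.298) = 3.576/0.8920 = 4.009 mg/L.
e^(−k_1 t) = e^(−0.298×2.275) = 0.5076; e^(−k_r t) = e^(−1.19×2.275) = 0.06670.
D = 4.009 × (0.5076 − 0.06670) + 1.21 × 0.06670 = 1.768 + 0.08071 = 1.848 mg/L.

D ≈ 1.85 mg/L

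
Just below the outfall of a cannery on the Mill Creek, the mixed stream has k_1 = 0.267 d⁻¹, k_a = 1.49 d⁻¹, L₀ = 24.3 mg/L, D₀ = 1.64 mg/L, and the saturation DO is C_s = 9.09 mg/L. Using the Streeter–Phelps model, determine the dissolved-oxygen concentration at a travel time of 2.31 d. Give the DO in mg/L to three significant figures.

k_1 L₀/(k_a−k_1) = 0.267×24.3/(1.49−0.267) = 6.488/1.223 = 5.305 mg/L.
e^(−k_1 t) = e^(−0.267×2.310) = 0.5397; e^(−k_a t) = e^(−1.49×2.310) = 0.03200.
D = 5.305 × (0.5397 − 0.03200) + 1.64 × 0.03200 = 2.693 + 0.05249 = 2.746 mg/L.
DO = C_s − D = 9.09 − 2.746 = 6.344 mg/L.

DO ≈ 6.34 mg/L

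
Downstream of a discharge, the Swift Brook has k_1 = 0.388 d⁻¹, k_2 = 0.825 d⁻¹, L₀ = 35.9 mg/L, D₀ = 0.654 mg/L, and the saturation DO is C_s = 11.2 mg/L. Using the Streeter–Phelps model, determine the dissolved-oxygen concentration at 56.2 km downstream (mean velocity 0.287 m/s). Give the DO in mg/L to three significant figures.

DO ≈ 2.78 mg/L

Travel time t = x/v = 56.2 km / (0.287 m/s) = 56200 m / 0.287 m/s = 195800 s = 2.266 d.
k_1 L₀/(k_2−k_1) = 0.388×35.9/(0.825−0.388) = 13.93/0.4370 = 31.87 mg/L.
e^(−k_1 t) = e^(−0.388×2.266) = 0.4150; e^(−k_2 t) = e^(−0.825×2.266) = 0.1542.
D = 31.87 × (0.4150 − 0.1542) + 0.654 × 0.1542 = 8.316 + 0.1008 = 8.417 mg/L.
DO = C_s − D = 11.2 − 8.417 = 2.783 mg/L.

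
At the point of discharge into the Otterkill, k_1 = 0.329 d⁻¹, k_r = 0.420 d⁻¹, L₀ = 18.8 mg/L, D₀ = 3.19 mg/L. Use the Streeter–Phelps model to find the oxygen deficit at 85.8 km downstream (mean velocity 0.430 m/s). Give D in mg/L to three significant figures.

D ≈ 7.24 mg/L

Travel time t = x/v = 85.8 km / (0.430 m/s) = 85800 m / 0.430 m/s = 199500 s = 2.309 d.
k_1 L₀/(k_r−k_1) = 0.329×18.8/(0.420−0.329) = 6.185/0.09100 = 67.97 mg/L.
e^(−k_1 t) = e^(−0.329×2.309) = 0.4678; e^(−k_r t) = e^(−0.420×2.309) = 0.3791.
D = 67.97 × (0.4678 − 0.3791) + 3.19 × 0.3791 = 6.026 + 1.209 = 7.236 mg/L.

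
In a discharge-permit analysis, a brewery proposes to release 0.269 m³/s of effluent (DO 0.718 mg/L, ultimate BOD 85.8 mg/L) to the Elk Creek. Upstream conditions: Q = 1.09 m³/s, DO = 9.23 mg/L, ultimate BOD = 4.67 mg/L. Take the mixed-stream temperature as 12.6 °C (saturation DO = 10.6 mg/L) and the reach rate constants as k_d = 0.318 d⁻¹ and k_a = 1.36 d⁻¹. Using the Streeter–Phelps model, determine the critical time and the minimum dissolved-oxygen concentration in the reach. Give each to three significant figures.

t_c ≈ 0.762 d; minimum DO ≈ 6.80 mg/L

Mixed DO = (1.09×9.23 + 0.269×0.718)/(1.09+0.269) = 10.25/1.359 = 7.545 mg/L.
Mixed L₀ = (1.09×4.67 + 0.269×85.8)/(1.359) = 28.17/1.359 = 20.73 mg/L.
Initial deficit D₀ = C_s − DO₀ = 10.6 − 7.545 = 3.055 mg/L.
t_c = (1/1.042) ln[(1.36/0.318)(1 − 3.055×1.042/(0.318×20.73))] = 0.9597 × ln(2.211) = 0.7617 d.
D_c = (0.318/1.36) × 20.73 × e^(−0.318×0.7617) = 0.2338 × 20.73 × 0.7849 = 3.804 mg/L.
Minimum DO = 10.6 − 3.804 = 6.796 mg/L.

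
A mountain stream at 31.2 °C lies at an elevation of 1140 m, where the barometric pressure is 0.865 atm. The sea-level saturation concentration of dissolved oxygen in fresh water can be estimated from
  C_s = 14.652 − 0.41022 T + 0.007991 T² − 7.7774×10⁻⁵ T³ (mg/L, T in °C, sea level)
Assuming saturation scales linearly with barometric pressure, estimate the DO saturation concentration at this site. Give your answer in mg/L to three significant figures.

At sea level: C_s = 14.652 − 0.41022×31.2 + 0.007991×31.2² − 7.7774×10⁻⁵×31.2³ = 7.270 mg/L.
Pressure correction: C_s' = 7.270 × 0.865 = 6.288 mg/L.

C_s ≈ 6.29 mg/L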